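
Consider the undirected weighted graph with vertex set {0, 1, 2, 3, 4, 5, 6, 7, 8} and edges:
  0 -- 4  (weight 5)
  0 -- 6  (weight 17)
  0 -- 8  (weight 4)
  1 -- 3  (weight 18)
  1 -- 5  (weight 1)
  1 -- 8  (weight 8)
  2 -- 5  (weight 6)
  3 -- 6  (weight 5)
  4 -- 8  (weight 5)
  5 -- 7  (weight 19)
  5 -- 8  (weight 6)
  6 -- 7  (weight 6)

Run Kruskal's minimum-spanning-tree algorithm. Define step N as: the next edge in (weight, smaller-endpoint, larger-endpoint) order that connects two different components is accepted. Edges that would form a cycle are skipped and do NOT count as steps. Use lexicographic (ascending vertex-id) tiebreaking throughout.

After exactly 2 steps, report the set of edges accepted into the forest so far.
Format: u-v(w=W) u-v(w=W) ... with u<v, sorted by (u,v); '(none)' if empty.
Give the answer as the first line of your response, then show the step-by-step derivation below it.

0-8(w=4) 1-5(w=1)

step 1: add edge 1-5 (w=1); MST = {1-5(w=1)}
step 2: add edge 0-8 (w=4); MST = {0-8(w=4) 1-5(w=1)}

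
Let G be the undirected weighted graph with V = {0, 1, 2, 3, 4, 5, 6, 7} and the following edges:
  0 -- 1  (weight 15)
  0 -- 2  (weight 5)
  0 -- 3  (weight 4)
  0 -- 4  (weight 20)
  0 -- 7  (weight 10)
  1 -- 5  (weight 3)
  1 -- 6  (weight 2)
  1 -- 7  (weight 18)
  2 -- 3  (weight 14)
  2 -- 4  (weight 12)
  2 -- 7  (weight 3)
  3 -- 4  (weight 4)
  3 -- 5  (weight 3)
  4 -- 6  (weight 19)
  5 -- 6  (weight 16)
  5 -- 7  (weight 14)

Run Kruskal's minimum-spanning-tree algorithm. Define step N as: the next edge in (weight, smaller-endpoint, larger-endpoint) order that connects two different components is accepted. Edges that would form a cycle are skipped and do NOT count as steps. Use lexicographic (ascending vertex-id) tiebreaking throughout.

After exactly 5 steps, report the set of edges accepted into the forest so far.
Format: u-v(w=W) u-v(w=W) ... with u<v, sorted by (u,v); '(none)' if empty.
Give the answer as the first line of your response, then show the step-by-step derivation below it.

0-3(w=4) 1-5(w=3) 1-6(w=2) 2-7(w=3) 3-5(w=3)

step 1: add edge 1-6 (w=2); MST = {1-6(w=2)}
step 2: add edge 1-5 (w=3); MST = {1-5(w=3) 1-6(w=2)}
step 3: add edge 2-7 (w=3); MST = {1-5(w=3) 1-6(w=2) 2-7(w=3)}
step 4: add edge 3-5 (w=3); MST = {1-5(w=3) 1-6(w=2) 2-7(w=3) 3-5(w=3)}
step 5: add edge 0-3 (w=4); MST = {0-3(w=4) 1-5(w=3) 1-6(w=2) 2-7(w=3) 3-5(w=3)}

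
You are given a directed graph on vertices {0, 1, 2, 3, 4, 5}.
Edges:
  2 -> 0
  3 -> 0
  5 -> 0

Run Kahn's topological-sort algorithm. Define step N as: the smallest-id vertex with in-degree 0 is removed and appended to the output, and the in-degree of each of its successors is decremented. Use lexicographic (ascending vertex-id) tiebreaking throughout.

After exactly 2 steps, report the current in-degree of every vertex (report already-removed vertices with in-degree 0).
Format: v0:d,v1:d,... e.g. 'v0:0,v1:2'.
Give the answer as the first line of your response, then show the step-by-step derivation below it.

v0:2,v1:0,v2:0,v3:0,v4:0,v5:0

step 1: output 1; order=[1]; indeg=(3,0,0,0,0,0)
step 2: output 2; order=[1,2]; indeg=(2,0,0,0,0,0)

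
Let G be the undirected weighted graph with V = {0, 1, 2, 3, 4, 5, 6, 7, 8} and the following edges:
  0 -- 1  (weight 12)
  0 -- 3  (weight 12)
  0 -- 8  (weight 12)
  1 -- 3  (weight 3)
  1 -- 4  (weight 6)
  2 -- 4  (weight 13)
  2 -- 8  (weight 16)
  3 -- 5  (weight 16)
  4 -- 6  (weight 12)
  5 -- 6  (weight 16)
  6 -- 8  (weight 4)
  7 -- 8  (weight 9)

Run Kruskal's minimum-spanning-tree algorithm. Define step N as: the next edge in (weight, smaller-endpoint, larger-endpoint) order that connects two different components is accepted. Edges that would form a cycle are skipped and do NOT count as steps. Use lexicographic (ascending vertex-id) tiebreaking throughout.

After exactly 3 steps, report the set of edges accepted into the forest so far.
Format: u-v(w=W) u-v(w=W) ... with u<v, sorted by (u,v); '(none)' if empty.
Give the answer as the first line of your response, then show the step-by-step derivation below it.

1-3(w=3) 1-4(w=6) 6-8(w=4)

step 1: add edge 1-3 (w=3); MST = {1-3(w=3)}
step 2: add edge 6-8 (w=4); MST = {1-3(w=3) 6-8(w=4)}
step 3: add edge 1-4 (w=6); MST = {1-3(w=3) 1-4(w=6) 6-8(w=4)}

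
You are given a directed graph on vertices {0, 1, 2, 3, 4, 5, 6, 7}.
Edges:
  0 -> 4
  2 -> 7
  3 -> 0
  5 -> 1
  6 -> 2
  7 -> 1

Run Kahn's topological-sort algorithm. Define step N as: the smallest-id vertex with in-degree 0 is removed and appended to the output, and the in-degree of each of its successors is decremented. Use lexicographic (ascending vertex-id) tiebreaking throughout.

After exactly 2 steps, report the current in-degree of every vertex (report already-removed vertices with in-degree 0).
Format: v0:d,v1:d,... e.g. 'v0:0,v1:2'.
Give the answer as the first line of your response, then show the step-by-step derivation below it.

v0:0,v1:2,v2:1,v3:0,v4:0,v5:0,v6:0,v7:1

step 1: output 3; order=[3]; indeg=(0,2,1,0,1,0,0,1)
step 2: output 0; order=[3,0]; indeg=(0,2,1,0,0,0,0,1)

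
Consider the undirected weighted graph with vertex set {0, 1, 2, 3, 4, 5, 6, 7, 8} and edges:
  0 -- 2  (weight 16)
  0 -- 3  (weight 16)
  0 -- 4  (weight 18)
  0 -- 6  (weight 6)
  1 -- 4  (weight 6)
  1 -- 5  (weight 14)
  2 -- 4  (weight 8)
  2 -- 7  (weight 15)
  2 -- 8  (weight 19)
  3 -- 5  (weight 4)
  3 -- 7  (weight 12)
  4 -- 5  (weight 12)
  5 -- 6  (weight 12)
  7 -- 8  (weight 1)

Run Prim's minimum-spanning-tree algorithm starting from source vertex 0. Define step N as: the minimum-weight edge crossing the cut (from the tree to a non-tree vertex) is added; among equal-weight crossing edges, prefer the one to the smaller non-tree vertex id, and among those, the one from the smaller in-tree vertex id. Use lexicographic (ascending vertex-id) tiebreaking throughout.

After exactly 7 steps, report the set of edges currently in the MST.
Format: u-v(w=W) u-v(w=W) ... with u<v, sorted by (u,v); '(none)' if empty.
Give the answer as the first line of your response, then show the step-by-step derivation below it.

0-6(w=6) 1-4(w=6) 2-4(w=8) 3-5(w=4) 3-7(w=12) 4-5(w=12) 5-6(w=12)

step 1: add edge 0-6 (w=6); MST = {0-6(w=6)}
step 2: add edge 5-6 (w=12); MST = {0-6(w=6) 5-6(w=12)}
step 3: add edge 3-5 (w=4); MST = {0-6(w=6) 3-5(w=4) 5-6(w=12)}
step 4: add edge 4-5 (w=12); MST = {0-6(w=6) 3-5(w=4) 4-5(w=12) 5-6(w=12)}
step 5: add edge 1-4 (w=6); MST = {0-6(w=6) 1-4(w=6) 3-5(w=4) 4-5(w=12) 5-6(w=12)}
step 6: add edge 2-4 (w=8); MST = {0-6(w=6) 1-4(w=6) 2-4(w=8) 3-5(w=4) 4-5(w=12) 5-6(w=12)}
step 7: add edge 3-7 (w=12); MST = {0-6(w=6) 1-4(w=6) 2-4(w=8) 3-5(w=4) 3-7(w=12) 4-5(w=12) 5-6(w=12)}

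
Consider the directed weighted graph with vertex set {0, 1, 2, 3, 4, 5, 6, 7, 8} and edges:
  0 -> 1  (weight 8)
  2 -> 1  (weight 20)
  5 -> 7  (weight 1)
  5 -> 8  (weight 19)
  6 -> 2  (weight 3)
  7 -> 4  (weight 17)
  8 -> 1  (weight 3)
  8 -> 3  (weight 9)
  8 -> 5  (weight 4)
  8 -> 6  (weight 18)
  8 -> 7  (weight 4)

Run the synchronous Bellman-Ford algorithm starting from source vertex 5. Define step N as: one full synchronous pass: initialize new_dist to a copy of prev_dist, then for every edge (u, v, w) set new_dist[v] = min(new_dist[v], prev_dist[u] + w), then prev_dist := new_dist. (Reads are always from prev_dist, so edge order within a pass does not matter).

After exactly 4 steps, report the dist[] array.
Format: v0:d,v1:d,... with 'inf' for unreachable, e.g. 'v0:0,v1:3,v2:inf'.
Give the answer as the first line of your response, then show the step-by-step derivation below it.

v0:inf,v1:22,v2:40,v3:28,v4:18,v5:0,v6:37,v7:1,v8:19

step 1: dist = v0:inf,v1:inf,v2:inf,v3:inf,v4:inf,v5:0,v6:inf,v7:1,v8:19
step 2: dist = v0:inf,v1:22,v2:inf,v3:28,v4:18,v5:0,v6:37,v7:1,v8:19
step 3: dist = v0:inf,v1:22,v2:40,v3:28,v4:18,v5:0,v6:37,v7:1,v8:19
step 4: dist = v0:inf,v1:22,v2:40,v3:28,v4:18,v5:0,v6:37,v7:1,v8:19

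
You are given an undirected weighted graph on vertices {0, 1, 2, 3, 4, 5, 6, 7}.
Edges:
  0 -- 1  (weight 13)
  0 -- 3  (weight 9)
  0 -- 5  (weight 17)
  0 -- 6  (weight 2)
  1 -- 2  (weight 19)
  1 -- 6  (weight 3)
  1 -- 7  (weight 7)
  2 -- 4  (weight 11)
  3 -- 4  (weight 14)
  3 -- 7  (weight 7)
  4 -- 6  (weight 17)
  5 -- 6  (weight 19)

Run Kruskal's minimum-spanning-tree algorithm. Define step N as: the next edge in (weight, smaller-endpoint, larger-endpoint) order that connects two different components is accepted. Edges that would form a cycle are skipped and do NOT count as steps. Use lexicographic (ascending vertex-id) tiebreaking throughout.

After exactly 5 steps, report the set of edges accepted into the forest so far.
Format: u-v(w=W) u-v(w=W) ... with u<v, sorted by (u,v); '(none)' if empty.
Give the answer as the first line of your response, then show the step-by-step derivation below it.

0-6(w=2) 1-6(w=3) 1-7(w=7) 2-4(w=11) 3-7(w=7)

step 1: add edge 0-6 (w=2); MST = {0-6(w=2)}
step 2: add edge 1-6 (w=3); MST = {0-6(w=2) 1-6(w=3)}
step 3: add edge 1-7 (w=7); MST = {0-6(w=2) 1-6(w=3) 1-7(w=7)}
step 4: add edge 3-7 (w=7); MST = {0-6(w=2) 1-6(w=3) 1-7(w=7) 3-7(w=7)}
step 5: add edge 2-4 (w=11); MST = {0-6(w=2) 1-6(w=3) 1-7(w=7) 2-4(w=11) 3-7(w=7)}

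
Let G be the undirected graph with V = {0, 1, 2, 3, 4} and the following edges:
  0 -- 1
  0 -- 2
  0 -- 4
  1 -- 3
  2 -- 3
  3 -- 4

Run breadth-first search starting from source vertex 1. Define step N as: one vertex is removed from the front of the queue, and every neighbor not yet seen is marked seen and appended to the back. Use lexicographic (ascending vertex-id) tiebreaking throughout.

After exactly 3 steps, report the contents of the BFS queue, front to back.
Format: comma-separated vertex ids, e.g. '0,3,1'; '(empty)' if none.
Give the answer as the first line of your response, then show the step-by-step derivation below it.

2,4

step 1: dequeue 1; queue=[0,3]; order=1
step 2: dequeue 0; queue=[3,2,4]; order=1,0
step 3: dequeue 3; queue=[2,4]; order=1,0,3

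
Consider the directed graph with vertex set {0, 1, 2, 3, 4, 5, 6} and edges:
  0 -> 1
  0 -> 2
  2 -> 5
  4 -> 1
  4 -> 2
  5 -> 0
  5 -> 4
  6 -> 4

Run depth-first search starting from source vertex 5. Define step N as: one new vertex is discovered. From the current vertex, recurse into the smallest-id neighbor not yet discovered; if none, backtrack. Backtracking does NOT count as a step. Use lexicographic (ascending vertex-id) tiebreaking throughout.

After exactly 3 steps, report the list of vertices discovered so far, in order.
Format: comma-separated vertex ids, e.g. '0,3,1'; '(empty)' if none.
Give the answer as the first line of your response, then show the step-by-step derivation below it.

5,0,1

step 1: discover 5; path=5; order=5
step 2: discover 0; path=5>0; order=5,0
step 3: discover 1; path=5>0>1; order=5,0,1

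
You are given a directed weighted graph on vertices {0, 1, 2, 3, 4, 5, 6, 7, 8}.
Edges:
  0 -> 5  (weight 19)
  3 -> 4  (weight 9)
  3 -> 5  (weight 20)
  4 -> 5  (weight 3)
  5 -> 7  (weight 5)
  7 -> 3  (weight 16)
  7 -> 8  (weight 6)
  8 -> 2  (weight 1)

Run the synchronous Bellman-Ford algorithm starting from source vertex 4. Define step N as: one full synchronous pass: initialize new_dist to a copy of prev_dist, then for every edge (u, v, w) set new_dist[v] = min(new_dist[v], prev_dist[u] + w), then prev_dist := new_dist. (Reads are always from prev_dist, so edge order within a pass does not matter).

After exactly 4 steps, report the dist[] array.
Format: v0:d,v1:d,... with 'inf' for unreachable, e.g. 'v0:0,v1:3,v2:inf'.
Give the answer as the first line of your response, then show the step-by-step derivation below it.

v0:inf,v1:inf,v2:15,v3:24,v4:0,v5:3,v6:inf,v7:8,v8:14

step 1: dist = v0:inf,v1:inf,v2:inf,v3:inf,v4:0,v5:3,v6:inf,v7:inf,v8:inf
step 2: dist = v0:inf,v1:inf,v2:inf,v3:inf,v4:0,v5:3,v6:inf,v7:8,v8:inf
step 3: dist = v0:inf,v1:inf,v2:inf,v3:24,v4:0,v5:3,v6:inf,v7:8,v8:14
step 4: dist = v0:inf,v1:inf,v2:15,v3:24,v4:0,v5:3,v6:inf,v7:8,v8:14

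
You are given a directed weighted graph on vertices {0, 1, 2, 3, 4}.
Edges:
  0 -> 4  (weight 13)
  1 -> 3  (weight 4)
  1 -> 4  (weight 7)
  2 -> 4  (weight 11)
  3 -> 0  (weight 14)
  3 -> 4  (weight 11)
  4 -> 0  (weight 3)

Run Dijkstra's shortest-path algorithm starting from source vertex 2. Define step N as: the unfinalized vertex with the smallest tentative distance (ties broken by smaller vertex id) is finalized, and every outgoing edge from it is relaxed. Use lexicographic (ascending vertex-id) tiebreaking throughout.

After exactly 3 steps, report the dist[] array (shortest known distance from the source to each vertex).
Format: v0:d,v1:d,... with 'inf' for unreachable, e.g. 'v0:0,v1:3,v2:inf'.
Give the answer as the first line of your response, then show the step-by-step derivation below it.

v0:14,v1:inf,v2:0,v3:inf,v4:11

step 1: dist = v0:inf,v1:inf,v2:0,v3:inf,v4:11
step 2: dist = v0:14,v1:inf,v2:0,v3:inf,v4:11
step 3: dist = v0:14,v1:inf,v2:0,v3:inf,v4:11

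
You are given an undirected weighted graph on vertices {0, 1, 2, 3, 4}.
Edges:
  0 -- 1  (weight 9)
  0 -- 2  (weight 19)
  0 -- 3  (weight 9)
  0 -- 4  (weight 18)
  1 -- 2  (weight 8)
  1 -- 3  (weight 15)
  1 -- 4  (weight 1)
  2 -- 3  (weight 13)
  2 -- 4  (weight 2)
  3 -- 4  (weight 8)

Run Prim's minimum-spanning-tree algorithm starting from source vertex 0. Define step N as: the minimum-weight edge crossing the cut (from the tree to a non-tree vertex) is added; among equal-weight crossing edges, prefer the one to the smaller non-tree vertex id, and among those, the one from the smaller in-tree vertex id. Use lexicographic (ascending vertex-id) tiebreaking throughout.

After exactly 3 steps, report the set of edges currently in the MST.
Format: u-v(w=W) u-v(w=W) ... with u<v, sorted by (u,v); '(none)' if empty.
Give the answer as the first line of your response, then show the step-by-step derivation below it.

0-1(w=9) 1-4(w=1) 2-4(w=2)

step 1: add edge 0-1 (w=9); MST = {0-1(w=9)}
step 2: add edge 1-4 (w=1); MST = {0-1(w=9) 1-4(w=1)}
step 3: add edge 2-4 (w=2); MST = {0-1(w=9) 1-4(w=1) 2-4(w=2)}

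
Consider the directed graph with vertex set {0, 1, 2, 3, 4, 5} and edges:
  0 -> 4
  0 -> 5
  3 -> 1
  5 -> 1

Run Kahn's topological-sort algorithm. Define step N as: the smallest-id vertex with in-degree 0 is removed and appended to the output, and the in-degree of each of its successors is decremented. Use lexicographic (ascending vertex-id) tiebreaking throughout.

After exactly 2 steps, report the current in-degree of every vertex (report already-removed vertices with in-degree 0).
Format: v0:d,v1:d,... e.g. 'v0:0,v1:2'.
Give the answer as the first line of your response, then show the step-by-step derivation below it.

v0:0,v1:2,v2:0,v3:0,v4:0,v5:0

step 1: output 0; order=[0]; indeg=(0,2,0,0,0,0)
step 2: output 2; order=[0,2]; indeg=(0,2,0,0,0,0)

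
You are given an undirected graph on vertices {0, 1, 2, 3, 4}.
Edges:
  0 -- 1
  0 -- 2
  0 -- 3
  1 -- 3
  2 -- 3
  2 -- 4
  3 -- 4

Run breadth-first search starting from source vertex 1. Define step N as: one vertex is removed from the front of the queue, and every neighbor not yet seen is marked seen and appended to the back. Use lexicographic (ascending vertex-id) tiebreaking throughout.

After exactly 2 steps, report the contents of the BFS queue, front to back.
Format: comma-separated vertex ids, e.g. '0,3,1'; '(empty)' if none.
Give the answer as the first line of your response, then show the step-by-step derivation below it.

3,2

step 1: dequeue 1; queue=[0,3]; order=1
step 2: dequeue 0; queue=[3,2]; order=1,0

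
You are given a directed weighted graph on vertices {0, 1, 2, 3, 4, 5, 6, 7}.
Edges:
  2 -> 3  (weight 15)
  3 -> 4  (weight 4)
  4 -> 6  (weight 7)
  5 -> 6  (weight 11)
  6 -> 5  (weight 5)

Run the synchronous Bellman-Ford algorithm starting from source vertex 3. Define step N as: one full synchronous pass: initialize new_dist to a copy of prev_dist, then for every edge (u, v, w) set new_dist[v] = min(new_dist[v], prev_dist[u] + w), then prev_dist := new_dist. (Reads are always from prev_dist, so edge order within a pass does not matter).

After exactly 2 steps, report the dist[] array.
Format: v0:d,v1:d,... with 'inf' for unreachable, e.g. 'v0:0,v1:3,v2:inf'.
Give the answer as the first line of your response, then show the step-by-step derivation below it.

v0:inf,v1:inf,v2:inf,v3:0,v4:4,v5:inf,v6:11,v7:inf

step 1: dist = v0:inf,v1:inf,v2:inf,v3:0,v4:4,v5:inf,v6:inf,v7:inf
step 2: dist = v0:inf,v1:inf,v2:inf,v3:0,v4:4,v5:inf,v6:11,v7:inf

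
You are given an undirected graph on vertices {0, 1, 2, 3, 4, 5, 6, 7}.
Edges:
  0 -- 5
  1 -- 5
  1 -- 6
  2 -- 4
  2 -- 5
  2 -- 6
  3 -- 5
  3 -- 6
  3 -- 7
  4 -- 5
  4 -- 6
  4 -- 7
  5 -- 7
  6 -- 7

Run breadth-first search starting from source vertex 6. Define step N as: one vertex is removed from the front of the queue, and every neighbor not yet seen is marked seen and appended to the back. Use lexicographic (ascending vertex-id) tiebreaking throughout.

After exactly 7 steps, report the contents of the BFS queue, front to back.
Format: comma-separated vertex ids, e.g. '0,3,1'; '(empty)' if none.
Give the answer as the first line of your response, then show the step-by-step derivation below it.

0

step 1: dequeue 6; queue=[1,2,3,4,7]; order=6
step 2: dequeue 1; queue=[2,3,4,7,5]; order=6,1
step 3: dequeue 2; queue=[3,4,7,5]; order=6,1,2
step 4: dequeue 3; queue=[4,7,5]; order=6,1,2,3
step 5: dequeue 4; queue=[7,5]; order=6,1,2,3,4
step 6: dequeue 7; queue=[5]; order=6,1,2,3,4,7
step 7: dequeue 5; queue=[0]; order=6,1,2,3,4,7,5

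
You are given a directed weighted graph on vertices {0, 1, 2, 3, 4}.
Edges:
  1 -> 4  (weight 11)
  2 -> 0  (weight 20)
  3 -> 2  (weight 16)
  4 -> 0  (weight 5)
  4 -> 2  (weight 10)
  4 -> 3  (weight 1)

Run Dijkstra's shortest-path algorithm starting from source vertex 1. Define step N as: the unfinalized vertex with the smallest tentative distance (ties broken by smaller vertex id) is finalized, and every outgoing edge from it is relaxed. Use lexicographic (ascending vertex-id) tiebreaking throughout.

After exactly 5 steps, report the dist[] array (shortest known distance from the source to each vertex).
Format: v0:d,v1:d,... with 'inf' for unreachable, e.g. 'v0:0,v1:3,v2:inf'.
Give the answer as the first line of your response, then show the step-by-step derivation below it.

v0:16,v1:0,v2:21,v3:12,v4:11

step 1: dist = v0:inf,v1:0,v2:inf,v3:inf,v4:11
step 2: dist = v0:16,v1:0,v2:21,v3:12,v4:11
step 3: dist = v0:16,v1:0,v2:21,v3:12,v4:11
step 4: dist = v0:16,v1:0,v2:21,v3:12,v4:11
step 5: dist = v0:16,v1:0,v2:21,v3:12,v4:11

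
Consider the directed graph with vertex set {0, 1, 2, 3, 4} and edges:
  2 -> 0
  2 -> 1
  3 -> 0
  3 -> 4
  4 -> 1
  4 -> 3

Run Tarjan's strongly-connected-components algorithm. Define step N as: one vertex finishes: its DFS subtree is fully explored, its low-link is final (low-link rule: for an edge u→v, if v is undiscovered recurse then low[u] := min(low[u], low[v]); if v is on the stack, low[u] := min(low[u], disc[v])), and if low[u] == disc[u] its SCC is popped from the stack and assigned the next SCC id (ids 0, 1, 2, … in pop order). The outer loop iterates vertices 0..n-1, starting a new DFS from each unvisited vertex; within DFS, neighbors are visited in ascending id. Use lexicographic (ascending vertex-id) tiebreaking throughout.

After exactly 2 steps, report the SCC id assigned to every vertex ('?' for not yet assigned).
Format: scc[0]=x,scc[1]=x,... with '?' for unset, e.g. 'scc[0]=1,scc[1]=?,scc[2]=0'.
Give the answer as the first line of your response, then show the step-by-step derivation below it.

scc[0]=0,scc[1]=1,scc[2]=?,scc[3]=?,scc[4]=?

step 1: low=(low[0]=0,low[1]=?,low[2]=?,low[3]=?,low[4]=?); scc=(scc[0]=0,scc[1]=?,scc[2]=?,scc[3]=?,scc[4]=?)
step 2: low=(low[0]=0,low[1]=1,low[2]=?,low[3]=?,low[4]=?); scc=(scc[0]=0,scc[1]=1,scc[2]=?,scc[3]=?,scc[4]=?)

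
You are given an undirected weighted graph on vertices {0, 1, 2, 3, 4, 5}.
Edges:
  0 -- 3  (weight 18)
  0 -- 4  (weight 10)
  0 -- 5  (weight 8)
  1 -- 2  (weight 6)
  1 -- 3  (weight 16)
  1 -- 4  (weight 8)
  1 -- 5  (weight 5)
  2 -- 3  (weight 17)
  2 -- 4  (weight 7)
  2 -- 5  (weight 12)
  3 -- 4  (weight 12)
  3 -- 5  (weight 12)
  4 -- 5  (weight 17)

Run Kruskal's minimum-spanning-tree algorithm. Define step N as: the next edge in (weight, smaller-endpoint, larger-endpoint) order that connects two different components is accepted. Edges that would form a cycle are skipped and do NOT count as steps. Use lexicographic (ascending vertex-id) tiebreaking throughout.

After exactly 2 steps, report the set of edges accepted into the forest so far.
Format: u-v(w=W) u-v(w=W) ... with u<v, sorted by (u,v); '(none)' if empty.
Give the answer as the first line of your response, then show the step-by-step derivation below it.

1-2(w=6) 1-5(w=5)

step 1: add edge 1-5 (w=5); MST = {1-5(w=5)}
step 2: add edge 1-2 (w=6); MST = {1-2(w=6) 1-5(w=5)}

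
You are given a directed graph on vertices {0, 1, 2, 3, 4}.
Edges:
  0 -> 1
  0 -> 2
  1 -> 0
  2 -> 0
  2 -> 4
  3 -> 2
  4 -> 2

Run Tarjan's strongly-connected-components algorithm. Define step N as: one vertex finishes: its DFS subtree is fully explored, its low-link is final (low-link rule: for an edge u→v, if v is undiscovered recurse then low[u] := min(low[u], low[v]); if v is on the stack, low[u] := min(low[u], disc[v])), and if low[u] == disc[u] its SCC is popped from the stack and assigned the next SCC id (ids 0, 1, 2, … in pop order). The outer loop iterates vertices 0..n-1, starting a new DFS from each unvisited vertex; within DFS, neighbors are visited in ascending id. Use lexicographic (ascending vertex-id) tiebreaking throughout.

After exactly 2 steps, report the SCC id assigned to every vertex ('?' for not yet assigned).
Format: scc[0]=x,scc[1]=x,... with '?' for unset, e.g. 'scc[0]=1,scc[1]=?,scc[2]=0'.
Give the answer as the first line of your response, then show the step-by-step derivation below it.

scc[0]=?,scc[1]=?,scc[2]=?,scc[3]=?,scc[4]=?

step 1: low=(low[0]=0,low[1]=0,low[2]=?,low[3]=?,low[4]=?); scc=(scc[0]=?,scc[1]=?,scc[2]=?,scc[3]=?,scc[4]=?)
step 2: low=(low[0]=0,low[1]=0,low[2]=0,low[3]=?,low[4]=2); scc=(scc[0]=?,scc[1]=?,scc[2]=?,scc[3]=?,scc[4]=?)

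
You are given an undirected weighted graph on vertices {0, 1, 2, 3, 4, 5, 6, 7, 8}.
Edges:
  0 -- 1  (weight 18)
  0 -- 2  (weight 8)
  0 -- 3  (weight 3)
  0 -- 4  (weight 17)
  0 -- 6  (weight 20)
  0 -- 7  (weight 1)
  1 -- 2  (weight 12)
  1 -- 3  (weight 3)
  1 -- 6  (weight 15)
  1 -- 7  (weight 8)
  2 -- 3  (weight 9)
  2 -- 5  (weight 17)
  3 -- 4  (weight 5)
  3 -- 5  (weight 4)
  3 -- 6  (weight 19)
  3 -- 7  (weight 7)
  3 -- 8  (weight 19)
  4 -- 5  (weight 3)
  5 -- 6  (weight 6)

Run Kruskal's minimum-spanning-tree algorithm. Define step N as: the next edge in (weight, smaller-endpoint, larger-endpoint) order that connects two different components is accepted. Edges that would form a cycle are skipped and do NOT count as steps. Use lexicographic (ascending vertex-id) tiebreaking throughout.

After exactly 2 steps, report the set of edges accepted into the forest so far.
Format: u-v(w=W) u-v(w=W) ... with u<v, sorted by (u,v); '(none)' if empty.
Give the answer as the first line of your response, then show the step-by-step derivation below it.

0-3(w=3) 0-7(w=1)

step 1: add edge 0-7 (w=1); MST = {0-7(w=1)}
step 2: add edge 0-3 (w=3); MST = {0-3(w=3) 0-7(w=1)}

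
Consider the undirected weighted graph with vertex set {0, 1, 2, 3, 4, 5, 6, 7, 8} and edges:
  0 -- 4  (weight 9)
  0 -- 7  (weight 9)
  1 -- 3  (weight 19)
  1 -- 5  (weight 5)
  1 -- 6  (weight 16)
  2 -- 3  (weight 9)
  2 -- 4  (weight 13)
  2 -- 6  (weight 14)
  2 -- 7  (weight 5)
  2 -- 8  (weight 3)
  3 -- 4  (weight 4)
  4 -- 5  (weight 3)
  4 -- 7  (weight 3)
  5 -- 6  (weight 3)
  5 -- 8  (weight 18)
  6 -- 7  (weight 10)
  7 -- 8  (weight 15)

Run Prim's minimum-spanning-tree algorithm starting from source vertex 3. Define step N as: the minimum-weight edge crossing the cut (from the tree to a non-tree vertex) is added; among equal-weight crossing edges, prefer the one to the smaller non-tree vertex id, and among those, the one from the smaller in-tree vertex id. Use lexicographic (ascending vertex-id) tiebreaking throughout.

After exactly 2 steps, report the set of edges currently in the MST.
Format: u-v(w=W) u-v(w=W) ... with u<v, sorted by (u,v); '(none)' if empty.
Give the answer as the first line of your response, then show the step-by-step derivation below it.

3-4(w=4) 4-5(w=3)

step 1: add edge 3-4 (w=4); MST = {3-4(w=4)}
step 2: add edge 4-5 (w=3); MST = {3-4(w=4) 4-5(w=3)}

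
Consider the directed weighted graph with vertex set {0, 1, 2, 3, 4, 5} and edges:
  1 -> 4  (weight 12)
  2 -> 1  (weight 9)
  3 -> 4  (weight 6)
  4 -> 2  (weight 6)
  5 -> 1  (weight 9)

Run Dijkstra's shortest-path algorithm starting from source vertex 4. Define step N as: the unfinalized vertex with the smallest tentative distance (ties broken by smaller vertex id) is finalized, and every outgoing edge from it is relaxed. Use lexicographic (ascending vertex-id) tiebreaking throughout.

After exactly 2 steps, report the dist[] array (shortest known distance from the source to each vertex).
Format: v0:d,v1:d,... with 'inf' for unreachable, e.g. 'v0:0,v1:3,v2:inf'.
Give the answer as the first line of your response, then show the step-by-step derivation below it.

v0:inf,v1:15,v2:6,v3:inf,v4:0,v5:inf

step 1: dist = v0:inf,v1:inf,v2:6,v3:inf,v4:0,v5:inf
step 2: dist = v0:inf,v1:15,v2:6,v3:inf,v4:0,v5:inf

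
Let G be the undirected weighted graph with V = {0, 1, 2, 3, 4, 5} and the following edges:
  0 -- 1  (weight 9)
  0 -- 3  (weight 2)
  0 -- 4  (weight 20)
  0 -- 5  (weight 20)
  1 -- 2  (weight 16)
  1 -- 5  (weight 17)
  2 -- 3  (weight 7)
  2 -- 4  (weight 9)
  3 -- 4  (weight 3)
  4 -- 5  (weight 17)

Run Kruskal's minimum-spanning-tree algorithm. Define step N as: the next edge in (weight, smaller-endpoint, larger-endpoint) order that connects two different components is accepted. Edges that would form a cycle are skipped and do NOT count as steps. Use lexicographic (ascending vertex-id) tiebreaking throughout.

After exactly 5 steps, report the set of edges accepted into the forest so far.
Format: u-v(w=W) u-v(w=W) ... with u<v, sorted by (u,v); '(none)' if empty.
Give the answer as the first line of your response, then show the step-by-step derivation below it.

0-1(w=9) 0-3(w=2) 1-5(w=17) 2-3(w=7) 3-4(w=3)

step 1: add edge 0-3 (w=2); MST = {0-3(w=2)}
step 2: add edge 3-4 (w=3); MST = {0-3(w=2) 3-4(w=3)}
step 3: add edge 2-3 (w=7); MST = {0-3(w=2) 2-3(w=7) 3-4(w=3)}
step 4: add edge 0-1 (w=9); MST = {0-1(w=9) 0-3(w=2) 2-3(w=7) 3-4(w=3)}
step 5: add edge 1-5 (w=17); MST = {0-1(w=9) 0-3(w=2) 1-5(w=17) 2-3(w=7) 3-4(w=3)}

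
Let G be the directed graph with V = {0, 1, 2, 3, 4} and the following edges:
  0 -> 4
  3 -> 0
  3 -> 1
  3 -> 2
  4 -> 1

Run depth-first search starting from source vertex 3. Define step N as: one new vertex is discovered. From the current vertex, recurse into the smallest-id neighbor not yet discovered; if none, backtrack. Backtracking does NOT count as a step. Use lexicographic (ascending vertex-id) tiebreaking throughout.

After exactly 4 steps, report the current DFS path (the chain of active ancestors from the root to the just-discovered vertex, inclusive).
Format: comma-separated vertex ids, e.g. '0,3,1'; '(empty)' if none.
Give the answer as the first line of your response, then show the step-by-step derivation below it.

3,0,4,1

step 1: discover 3; path=3; order=3
step 2: discover 0; path=3>0; order=3,0
step 3: discover 4; path=3>0>4; order=3,0,4
step 4: discover 1; path=3>0>4>1; order=3,0,4,1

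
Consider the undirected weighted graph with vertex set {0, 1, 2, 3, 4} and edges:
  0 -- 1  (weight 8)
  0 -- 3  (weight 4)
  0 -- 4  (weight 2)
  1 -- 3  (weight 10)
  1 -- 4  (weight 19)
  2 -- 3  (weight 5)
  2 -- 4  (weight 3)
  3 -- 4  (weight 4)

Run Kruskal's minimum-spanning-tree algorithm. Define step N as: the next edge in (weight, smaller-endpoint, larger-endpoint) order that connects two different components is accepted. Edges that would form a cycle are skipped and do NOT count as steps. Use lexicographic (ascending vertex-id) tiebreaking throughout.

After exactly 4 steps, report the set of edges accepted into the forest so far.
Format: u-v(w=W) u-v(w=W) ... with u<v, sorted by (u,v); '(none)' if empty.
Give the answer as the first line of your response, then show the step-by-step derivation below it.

0-1(w=8) 0-3(w=4) 0-4(w=2) 2-4(w=3)

step 1: add edge 0-4 (w=2); MST = {0-4(w=2)}
step 2: add edge 2-4 (w=3); MST = {0-4(w=2) 2-4(w=3)}
step 3: add edge 0-3 (w=4); MST = {0-3(w=4) 0-4(w=2) 2-4(w=3)}
step 4: add edge 0-1 (w=8); MST = {0-1(w=8) 0-3(w=4) 0-4(w=2) 2-4(w=3)}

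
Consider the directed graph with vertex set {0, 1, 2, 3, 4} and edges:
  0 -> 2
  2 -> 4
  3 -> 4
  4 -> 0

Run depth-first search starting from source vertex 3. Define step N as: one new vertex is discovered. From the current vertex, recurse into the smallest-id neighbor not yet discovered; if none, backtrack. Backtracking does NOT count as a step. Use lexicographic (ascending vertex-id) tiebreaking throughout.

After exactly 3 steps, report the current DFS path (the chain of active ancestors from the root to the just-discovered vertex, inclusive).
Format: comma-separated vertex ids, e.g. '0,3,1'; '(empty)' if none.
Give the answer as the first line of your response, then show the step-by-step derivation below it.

3,4,0

step 1: discover 3; path=3; order=3
step 2: discover 4; path=3>4; order=3,4
step 3: discover 0; path=3>4>0; order=3,4,0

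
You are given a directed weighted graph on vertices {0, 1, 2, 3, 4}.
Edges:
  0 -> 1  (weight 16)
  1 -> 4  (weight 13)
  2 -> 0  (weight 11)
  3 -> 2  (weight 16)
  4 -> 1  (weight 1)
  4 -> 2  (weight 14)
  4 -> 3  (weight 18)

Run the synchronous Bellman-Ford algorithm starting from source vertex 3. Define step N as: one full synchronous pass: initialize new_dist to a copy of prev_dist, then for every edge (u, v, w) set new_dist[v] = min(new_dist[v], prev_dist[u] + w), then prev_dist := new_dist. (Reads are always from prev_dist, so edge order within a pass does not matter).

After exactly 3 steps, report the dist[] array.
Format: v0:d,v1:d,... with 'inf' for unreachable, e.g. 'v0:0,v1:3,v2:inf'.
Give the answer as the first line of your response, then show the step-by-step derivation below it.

v0:27,v1:43,v2:16,v3:0,v4:inf

step 1: dist = v0:inf,v1:inf,v2:16,v3:0,v4:inf
step 2: dist = v0:27,v1:inf,v2:16,v3:0,v4:inf
step 3: dist = v0:27,v1:43,v2:16,v3:0,v4:inf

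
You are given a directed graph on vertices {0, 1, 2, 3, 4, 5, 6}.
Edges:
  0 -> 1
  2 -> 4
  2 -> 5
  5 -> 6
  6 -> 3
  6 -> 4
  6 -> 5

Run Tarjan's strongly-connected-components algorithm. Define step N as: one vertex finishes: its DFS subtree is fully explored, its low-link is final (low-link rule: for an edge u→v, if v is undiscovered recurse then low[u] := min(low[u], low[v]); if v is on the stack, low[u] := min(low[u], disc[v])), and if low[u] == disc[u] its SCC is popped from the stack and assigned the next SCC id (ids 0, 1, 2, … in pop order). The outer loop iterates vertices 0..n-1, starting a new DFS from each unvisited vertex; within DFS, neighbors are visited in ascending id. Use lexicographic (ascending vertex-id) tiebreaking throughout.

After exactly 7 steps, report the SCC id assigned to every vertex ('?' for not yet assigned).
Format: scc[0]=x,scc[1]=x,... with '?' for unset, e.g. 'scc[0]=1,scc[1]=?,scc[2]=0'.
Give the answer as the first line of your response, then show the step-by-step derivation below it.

scc[0]=1,scc[1]=0,scc[2]=5,scc[3]=3,scc[4]=2,scc[5]=4,scc[6]=4

step 1: low=(low[0]=0,low[1]=1,low[2]=?,low[3]=?,low[4]=?,low[5]=?,low[6]=?); scc=(scc[0]=?,scc[1]=0,scc[2]=?,scc[3]=?,scc[4]=?,scc[5]=?,scc[6]=?)
step 2: low=(low[0]=0,low[1]=1,low[2]=?,low[3]=?,low[4]=?,low[5]=?,low[6]=?); scc=(scc[0]=1,scc[1]=0,scc[2]=?,scc[3]=?,scc[4]=?,scc[5]=?,scc[6]=?)
step 3: low=(low[0]=0,low[1]=1,low[2]=2,low[3]=?,low[4]=3,low[5]=?,low[6]=?); scc=(scc[0]=1,scc[1]=0,scc[2]=?,scc[3]=?,scc[4]=2,scc[5]=?,scc[6]=?)
step 4: low=(low[0]=0,low[1]=1,low[2]=2,low[3]=6,low[4]=3,low[5]=4,low[6]=5); scc=(scc[0]=1,scc[1]=0,scc[2]=?,scc[3]=3,scc[4]=2,scc[5]=?,scc[6]=?)
step 5: low=(low[0]=0,low[1]=1,low[2]=2,low[3]=6,low[4]=3,low[5]=4,low[6]=4); scc=(scc[0]=1,scc[1]=0,scc[2]=?,scc[3]=3,scc[4]=2,scc[5]=?,scc[6]=?)
step 6: low=(low[0]=0,low[1]=1,low[2]=2,low[3]=6,low[4]=3,low[5]=4,low[6]=4); scc=(scc[0]=1,scc[1]=0,scc[2]=?,scc[3]=3,scc[4]=2,scc[5]=4,scc[6]=4)
step 7: low=(low[0]=0,low[1]=1,low[2]=2,low[3]=6,low[4]=3,low[5]=4,low[6]=4); scc=(scc[0]=1,scc[1]=0,scc[2]=5,scc[3]=3,scc[4]=2,scc[5]=4,scc[6]=4)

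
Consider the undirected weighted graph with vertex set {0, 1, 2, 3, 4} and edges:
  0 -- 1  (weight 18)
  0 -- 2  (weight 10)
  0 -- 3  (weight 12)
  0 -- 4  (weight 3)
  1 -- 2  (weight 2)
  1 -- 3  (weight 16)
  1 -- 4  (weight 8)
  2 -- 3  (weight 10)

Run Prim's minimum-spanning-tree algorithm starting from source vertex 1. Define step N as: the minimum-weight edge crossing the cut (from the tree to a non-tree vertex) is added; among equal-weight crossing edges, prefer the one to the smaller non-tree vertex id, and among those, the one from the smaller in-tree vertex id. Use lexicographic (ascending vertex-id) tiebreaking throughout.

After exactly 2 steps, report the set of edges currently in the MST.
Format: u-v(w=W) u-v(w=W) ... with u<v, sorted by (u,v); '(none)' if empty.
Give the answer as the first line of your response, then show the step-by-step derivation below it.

1-2(w=2) 1-4(w=8)

step 1: add edge 1-2 (w=2); MST = {1-2(w=2)}
step 2: add edge 1-4 (w=8); MST = {1-2(w=2) 1-4(w=8)}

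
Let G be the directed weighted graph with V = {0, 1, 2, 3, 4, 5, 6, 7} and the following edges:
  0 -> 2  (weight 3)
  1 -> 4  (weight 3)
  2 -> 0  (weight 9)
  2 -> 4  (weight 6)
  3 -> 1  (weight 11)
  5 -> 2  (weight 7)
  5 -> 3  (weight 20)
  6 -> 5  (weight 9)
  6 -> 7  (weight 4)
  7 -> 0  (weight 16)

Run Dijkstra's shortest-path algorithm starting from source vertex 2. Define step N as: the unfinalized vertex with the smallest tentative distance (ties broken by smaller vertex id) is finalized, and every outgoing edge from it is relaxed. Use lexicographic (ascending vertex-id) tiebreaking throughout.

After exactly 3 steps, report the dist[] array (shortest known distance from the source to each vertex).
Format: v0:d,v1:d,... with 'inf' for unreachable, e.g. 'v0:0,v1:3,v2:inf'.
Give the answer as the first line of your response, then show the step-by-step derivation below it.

v0:9,v1:inf,v2:0,v3:inf,v4:6,v5:inf,v6:inf,v7:inf

step 1: dist = v0:9,v1:inf,v2:0,v3:inf,v4:6,v5:inf,v6:inf,v7:inf
step 2: dist = v0:9,v1:inf,v2:0,v3:inf,v4:6,v5:inf,v6:inf,v7:inf
step 3: dist = v0:9,v1:inf,v2:0,v3:inf,v4:6,v5:inf,v6:inf,v7:inf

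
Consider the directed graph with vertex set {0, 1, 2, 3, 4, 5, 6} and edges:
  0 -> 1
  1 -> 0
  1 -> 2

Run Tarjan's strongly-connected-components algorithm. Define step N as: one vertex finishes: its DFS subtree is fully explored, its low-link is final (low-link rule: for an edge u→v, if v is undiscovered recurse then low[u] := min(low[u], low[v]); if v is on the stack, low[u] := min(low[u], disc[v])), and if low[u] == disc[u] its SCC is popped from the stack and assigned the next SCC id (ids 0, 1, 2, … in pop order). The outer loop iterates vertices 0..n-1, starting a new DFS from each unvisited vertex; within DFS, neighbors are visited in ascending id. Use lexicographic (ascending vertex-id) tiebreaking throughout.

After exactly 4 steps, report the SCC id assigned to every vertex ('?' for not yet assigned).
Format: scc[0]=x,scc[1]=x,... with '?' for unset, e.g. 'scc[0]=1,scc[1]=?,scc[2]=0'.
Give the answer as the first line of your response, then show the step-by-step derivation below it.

scc[0]=1,scc[1]=1,scc[2]=0,scc[3]=2,scc[4]=?,scc[5]=?,scc[6]=?

step 1: low=(low[0]=0,low[1]=0,low[2]=2,low[3]=?,low[4]=?,low[5]=?,low[6]=?); scc=(scc[0]=?,scc[1]=?,scc[2]=0,scc[3]=?,scc[4]=?,scc[5]=?,scc[6]=?)
step 2: low=(low[0]=0,low[1]=0,low[2]=2,low[3]=?,low[4]=?,low[5]=?,low[6]=?); scc=(scc[0]=?,scc[1]=?,scc[2]=0,scc[3]=?,scc[4]=?,scc[5]=?,scc[6]=?)
step 3: low=(low[0]=0,low[1]=0,low[2]=2,low[3]=?,low[4]=?,low[5]=?,low[6]=?); scc=(scc[0]=1,scc[1]=1,scc[2]=0,scc[3]=?,scc[4]=?,scc[5]=?,scc[6]=?)
step 4: low=(low[0]=0,low[1]=0,low[2]=2,low[3]=3,low[4]=?,low[5]=?,low[6]=?); scc=(scc[0]=1,scc[1]=1,scc[2]=0,scc[3]=2,scc[4]=?,scc[5]=?,scc[6]=?)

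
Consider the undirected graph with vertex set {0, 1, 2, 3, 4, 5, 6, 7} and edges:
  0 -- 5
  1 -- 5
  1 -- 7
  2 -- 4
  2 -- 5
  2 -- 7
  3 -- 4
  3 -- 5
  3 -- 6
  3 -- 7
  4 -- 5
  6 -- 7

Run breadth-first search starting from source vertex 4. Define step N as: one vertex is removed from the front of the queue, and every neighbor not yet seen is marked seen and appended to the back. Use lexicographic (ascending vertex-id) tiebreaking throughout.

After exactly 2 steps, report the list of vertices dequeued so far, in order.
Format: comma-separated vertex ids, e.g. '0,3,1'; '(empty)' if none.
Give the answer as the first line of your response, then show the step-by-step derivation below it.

4,2

step 1: dequeue 4; queue=[2,3,5]; order=4
step 2: dequeue 2; queue=[3,5,7]; order=4,2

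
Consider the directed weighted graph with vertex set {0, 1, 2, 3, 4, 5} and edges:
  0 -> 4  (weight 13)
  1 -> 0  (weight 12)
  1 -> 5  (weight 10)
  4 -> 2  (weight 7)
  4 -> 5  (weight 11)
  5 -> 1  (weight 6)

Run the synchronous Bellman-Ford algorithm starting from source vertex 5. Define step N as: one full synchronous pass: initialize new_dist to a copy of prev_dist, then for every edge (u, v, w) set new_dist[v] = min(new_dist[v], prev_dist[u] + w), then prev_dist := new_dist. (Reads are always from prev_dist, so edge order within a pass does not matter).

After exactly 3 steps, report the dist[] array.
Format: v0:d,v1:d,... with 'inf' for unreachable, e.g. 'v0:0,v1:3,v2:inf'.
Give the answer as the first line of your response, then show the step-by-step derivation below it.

v0:18,v1:6,v2:inf,v3:inf,v4:31,v5:0

step 1: dist = v0:inf,v1:6,v2:inf,v3:inf,v4:inf,v5:0
step 2: dist = v0:18,v1:6,v2:inf,v3:inf,v4:inf,v5:0
step 3: dist = v0:18,v1:6,v2:inf,v3:inf,v4:31,v5:0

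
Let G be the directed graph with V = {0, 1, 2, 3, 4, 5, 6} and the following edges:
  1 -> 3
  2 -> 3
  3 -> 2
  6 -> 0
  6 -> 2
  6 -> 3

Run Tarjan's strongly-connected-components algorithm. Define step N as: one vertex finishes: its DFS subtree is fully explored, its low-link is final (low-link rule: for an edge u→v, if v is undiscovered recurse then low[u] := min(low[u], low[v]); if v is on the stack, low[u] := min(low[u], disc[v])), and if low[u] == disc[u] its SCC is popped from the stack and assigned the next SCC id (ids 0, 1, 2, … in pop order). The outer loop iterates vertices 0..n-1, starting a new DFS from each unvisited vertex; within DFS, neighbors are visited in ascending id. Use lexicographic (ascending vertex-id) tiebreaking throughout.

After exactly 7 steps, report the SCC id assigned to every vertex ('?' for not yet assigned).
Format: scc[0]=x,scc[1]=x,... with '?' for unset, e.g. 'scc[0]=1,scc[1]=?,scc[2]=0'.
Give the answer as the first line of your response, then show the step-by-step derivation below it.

scc[0]=0,scc[1]=2,scc[2]=1,scc[3]=1,scc[4]=3,scc[5]=4,scc[6]=5

step 1: low=(low[0]=0,low[1]=?,low[2]=?,low[3]=?,low[4]=?,low[5]=?,low[6]=?); scc=(scc[0]=0,scc[1]=?,scc[2]=?,scc[3]=?,scc[4]=?,scc[5]=?,scc[6]=?)
step 2: low=(low[0]=0,low[1]=1,low[2]=2,low[3]=2,low[4]=?,low[5]=?,low[6]=?); scc=(scc[0]=0,scc[1]=?,scc[2]=?,scc[3]=?,scc[4]=?,scc[5]=?,scc[6]=?)
step 3: low=(low[0]=0,low[1]=1,low[2]=2,low[3]=2,low[4]=?,low[5]=?,low[6]=?); scc=(scc[0]=0,scc[1]=?,scc[2]=1,scc[3]=1,scc[4]=?,scc[5]=?,scc[6]=?)
step 4: low=(low[0]=0,low[1]=1,low[2]=2,low[3]=2,low[4]=?,low[5]=?,low[6]=?); scc=(scc[0]=0,scc[1]=2,scc[2]=1,scc[3]=1,scc[4]=?,scc[5]=?,scc[6]=?)
step 5: low=(low[0]=0,low[1]=1,low[2]=2,low[3]=2,low[4]=4,low[5]=?,low[6]=?); scc=(scc[0]=0,scc[1]=2,scc[2]=1,scc[3]=1,scc[4]=3,scc[5]=?,scc[6]=?)
step 6: low=(low[0]=0,low[1]=1,low[2]=2,low[3]=2,low[4]=4,low[5]=5,low[6]=?); scc=(scc[0]=0,scc[1]=2,scc[2]=1,scc[3]=1,scc[4]=3,scc[5]=4,scc[6]=?)
step 7: low=(low[0]=0,low[1]=1,low[2]=2,low[3]=2,low[4]=4,low[5]=5,low[6]=6); scc=(scc[0]=0,scc[1]=2,scc[2]=1,scc[3]=1,scc[4]=3,scc[5]=4,scc[6]=5)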